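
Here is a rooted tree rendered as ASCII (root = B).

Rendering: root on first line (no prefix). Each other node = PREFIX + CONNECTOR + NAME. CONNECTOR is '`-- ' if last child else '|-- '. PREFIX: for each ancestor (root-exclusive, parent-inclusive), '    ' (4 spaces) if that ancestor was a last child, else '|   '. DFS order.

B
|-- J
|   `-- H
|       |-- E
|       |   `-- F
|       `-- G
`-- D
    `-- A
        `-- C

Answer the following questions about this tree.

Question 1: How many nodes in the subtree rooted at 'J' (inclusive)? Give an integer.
Subtree rooted at J contains: E, F, G, H, J
Count = 5

Answer: 5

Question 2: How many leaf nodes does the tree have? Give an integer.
Leaves (nodes with no children): C, F, G

Answer: 3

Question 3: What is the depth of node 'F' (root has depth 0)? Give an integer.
Path from root to F: B -> J -> H -> E -> F
Depth = number of edges = 4

Answer: 4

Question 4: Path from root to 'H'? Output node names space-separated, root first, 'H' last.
Walk down from root: B -> J -> H

Answer: B J H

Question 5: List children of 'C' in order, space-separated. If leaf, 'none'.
Answer: none

Derivation:
Node C's children (from adjacency): (leaf)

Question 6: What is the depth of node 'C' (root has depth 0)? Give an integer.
Answer: 3

Derivation:
Path from root to C: B -> D -> A -> C
Depth = number of edges = 3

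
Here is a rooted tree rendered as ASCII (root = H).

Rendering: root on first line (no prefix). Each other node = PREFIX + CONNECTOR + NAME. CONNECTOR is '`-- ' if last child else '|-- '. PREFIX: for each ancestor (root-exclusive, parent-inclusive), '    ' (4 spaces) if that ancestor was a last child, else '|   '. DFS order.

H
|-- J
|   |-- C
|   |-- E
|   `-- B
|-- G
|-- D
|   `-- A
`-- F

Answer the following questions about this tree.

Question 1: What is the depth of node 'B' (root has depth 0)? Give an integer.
Path from root to B: H -> J -> B
Depth = number of edges = 2

Answer: 2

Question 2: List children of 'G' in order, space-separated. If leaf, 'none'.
Node G's children (from adjacency): (leaf)

Answer: none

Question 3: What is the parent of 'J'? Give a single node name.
Scan adjacency: J appears as child of H

Answer: H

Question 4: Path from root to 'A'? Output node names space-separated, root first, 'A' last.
Walk down from root: H -> D -> A

Answer: H D A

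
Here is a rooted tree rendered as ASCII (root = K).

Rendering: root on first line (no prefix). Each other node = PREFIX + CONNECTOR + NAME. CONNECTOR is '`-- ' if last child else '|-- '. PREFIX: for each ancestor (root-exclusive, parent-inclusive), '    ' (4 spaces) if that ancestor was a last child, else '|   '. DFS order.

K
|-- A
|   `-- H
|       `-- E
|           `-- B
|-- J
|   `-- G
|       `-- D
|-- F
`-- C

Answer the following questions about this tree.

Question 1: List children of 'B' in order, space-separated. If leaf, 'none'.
Node B's children (from adjacency): (leaf)

Answer: none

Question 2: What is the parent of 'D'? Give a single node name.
Answer: G

Derivation:
Scan adjacency: D appears as child of G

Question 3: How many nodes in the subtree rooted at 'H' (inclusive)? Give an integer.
Answer: 3

Derivation:
Subtree rooted at H contains: B, E, H
Count = 3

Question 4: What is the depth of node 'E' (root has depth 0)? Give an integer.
Path from root to E: K -> A -> H -> E
Depth = number of edges = 3

Answer: 3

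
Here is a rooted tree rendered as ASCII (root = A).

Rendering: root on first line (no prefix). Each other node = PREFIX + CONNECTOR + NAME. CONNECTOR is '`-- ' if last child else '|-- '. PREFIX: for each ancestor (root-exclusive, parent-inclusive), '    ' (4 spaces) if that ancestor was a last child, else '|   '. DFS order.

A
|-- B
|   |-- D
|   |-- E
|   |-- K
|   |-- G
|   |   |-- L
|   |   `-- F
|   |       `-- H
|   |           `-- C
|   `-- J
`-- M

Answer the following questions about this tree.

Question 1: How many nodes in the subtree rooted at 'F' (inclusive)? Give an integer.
Answer: 3

Derivation:
Subtree rooted at F contains: C, F, H
Count = 3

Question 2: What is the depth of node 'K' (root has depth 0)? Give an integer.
Answer: 2

Derivation:
Path from root to K: A -> B -> K
Depth = number of edges = 2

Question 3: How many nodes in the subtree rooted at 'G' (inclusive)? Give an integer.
Answer: 5

Derivation:
Subtree rooted at G contains: C, F, G, H, L
Count = 5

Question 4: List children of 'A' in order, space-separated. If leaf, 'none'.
Node A's children (from adjacency): B, M

Answer: B M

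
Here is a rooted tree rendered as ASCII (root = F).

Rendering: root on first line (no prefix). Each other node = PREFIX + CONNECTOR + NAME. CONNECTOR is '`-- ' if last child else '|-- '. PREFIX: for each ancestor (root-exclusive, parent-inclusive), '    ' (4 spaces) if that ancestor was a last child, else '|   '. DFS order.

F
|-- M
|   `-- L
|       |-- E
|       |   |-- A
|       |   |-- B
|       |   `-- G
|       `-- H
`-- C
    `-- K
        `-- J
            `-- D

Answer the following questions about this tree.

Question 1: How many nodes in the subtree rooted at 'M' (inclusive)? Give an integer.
Answer: 7

Derivation:
Subtree rooted at M contains: A, B, E, G, H, L, M
Count = 7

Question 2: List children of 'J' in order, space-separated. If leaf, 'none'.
Node J's children (from adjacency): D

Answer: D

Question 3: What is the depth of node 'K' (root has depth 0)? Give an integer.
Path from root to K: F -> C -> K
Depth = number of edges = 2

Answer: 2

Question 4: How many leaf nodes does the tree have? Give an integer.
Leaves (nodes with no children): A, B, D, G, H

Answer: 5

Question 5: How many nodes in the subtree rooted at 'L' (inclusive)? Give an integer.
Answer: 6

Derivation:
Subtree rooted at L contains: A, B, E, G, H, L
Count = 6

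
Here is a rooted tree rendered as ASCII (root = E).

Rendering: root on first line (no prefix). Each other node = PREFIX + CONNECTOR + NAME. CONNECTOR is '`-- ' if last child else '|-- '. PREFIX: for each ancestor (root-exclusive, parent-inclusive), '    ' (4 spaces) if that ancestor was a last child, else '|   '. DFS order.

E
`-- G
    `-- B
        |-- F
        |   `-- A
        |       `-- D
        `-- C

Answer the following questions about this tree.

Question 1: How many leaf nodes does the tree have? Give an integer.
Leaves (nodes with no children): C, D

Answer: 2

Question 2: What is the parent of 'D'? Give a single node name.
Answer: A

Derivation:
Scan adjacency: D appears as child of A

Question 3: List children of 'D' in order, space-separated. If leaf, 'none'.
Node D's children (from adjacency): (leaf)

Answer: none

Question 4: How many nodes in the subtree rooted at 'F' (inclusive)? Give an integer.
Subtree rooted at F contains: A, D, F
Count = 3

Answer: 3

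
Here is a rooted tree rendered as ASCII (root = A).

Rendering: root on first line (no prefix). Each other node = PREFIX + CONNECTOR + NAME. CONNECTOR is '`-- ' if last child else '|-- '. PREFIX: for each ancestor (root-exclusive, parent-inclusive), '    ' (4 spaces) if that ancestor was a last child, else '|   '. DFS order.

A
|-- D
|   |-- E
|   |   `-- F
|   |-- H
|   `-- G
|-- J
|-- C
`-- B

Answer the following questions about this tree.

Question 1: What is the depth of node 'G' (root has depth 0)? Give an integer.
Path from root to G: A -> D -> G
Depth = number of edges = 2

Answer: 2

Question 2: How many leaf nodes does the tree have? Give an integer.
Leaves (nodes with no children): B, C, F, G, H, J

Answer: 6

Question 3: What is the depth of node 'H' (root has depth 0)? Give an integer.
Answer: 2

Derivation:
Path from root to H: A -> D -> H
Depth = number of edges = 2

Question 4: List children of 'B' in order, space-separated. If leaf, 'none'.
Answer: none

Derivation:
Node B's children (from adjacency): (leaf)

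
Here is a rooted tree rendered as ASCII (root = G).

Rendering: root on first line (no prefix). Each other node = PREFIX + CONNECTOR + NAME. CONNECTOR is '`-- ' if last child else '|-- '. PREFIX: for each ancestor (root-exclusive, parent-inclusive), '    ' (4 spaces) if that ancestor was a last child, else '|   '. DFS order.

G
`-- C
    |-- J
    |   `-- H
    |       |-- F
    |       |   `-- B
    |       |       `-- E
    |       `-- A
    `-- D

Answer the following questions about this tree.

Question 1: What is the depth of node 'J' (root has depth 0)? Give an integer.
Path from root to J: G -> C -> J
Depth = number of edges = 2

Answer: 2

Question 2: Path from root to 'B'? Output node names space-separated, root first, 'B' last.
Answer: G C J H F B

Derivation:
Walk down from root: G -> C -> J -> H -> F -> B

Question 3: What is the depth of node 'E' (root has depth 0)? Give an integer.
Path from root to E: G -> C -> J -> H -> F -> B -> E
Depth = number of edges = 6

Answer: 6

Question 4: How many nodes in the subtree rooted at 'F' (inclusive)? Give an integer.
Answer: 3

Derivation:
Subtree rooted at F contains: B, E, F
Count = 3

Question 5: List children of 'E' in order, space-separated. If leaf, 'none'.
Answer: none

Derivation:
Node E's children (from adjacency): (leaf)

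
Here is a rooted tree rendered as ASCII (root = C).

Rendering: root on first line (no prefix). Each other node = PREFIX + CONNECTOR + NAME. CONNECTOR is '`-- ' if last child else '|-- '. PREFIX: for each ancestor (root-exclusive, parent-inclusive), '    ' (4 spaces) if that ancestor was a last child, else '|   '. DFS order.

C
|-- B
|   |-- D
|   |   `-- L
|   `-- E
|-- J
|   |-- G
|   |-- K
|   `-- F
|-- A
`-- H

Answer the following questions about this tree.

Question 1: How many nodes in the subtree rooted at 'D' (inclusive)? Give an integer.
Answer: 2

Derivation:
Subtree rooted at D contains: D, L
Count = 2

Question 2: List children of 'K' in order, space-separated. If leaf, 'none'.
Answer: none

Derivation:
Node K's children (from adjacency): (leaf)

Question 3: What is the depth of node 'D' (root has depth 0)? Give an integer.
Path from root to D: C -> B -> D
Depth = number of edges = 2

Answer: 2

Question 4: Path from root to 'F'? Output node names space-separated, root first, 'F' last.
Walk down from root: C -> J -> F

Answer: C J F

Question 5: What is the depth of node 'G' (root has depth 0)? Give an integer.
Answer: 2

Derivation:
Path from root to G: C -> J -> G
Depth = number of edges = 2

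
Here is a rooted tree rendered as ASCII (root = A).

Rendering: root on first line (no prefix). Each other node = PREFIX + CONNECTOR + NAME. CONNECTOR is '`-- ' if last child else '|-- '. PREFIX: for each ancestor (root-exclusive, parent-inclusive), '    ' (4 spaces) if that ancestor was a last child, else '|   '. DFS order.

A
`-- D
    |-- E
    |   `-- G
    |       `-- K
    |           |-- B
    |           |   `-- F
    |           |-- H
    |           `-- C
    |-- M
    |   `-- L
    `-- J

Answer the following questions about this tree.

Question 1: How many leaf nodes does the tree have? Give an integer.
Leaves (nodes with no children): C, F, H, J, L

Answer: 5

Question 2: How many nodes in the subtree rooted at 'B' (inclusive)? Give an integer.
Subtree rooted at B contains: B, F
Count = 2

Answer: 2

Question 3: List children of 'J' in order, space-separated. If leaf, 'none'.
Answer: none

Derivation:
Node J's children (from adjacency): (leaf)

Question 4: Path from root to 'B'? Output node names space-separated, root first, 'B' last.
Walk down from root: A -> D -> E -> G -> K -> B

Answer: A D E G K B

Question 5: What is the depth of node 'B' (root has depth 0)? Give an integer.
Path from root to B: A -> D -> E -> G -> K -> B
Depth = number of edges = 5

Answer: 5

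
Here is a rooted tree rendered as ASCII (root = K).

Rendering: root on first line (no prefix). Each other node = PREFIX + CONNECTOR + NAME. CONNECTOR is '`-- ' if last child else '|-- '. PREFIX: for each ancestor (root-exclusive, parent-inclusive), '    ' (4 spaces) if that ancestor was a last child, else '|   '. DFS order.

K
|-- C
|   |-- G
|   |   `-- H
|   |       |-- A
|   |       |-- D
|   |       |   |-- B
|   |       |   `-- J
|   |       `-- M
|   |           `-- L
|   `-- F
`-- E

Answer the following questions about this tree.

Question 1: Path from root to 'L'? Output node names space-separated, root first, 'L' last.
Answer: K C G H M L

Derivation:
Walk down from root: K -> C -> G -> H -> M -> L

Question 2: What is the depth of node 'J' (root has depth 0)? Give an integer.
Answer: 5

Derivation:
Path from root to J: K -> C -> G -> H -> D -> J
Depth = number of edges = 5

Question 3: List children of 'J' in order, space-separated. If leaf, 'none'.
Node J's children (from adjacency): (leaf)

Answer: none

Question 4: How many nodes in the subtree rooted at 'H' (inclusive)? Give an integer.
Answer: 7

Derivation:
Subtree rooted at H contains: A, B, D, H, J, L, M
Count = 7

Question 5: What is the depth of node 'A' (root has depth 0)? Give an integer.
Answer: 4

Derivation:
Path from root to A: K -> C -> G -> H -> A
Depth = number of edges = 4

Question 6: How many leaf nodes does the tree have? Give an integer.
Leaves (nodes with no children): A, B, E, F, J, L

Answer: 6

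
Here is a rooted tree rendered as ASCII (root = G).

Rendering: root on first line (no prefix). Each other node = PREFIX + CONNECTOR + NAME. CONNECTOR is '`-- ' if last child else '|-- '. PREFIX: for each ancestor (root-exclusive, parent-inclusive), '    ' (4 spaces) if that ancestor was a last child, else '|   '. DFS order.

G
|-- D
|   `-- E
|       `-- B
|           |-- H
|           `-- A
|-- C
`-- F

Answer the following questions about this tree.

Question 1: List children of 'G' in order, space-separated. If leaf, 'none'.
Node G's children (from adjacency): D, C, F

Answer: D C F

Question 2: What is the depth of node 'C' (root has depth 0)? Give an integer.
Path from root to C: G -> C
Depth = number of edges = 1

Answer: 1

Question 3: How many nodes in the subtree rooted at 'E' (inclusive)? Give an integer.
Answer: 4

Derivation:
Subtree rooted at E contains: A, B, E, H
Count = 4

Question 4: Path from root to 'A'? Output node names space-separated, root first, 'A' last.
Walk down from root: G -> D -> E -> B -> A

Answer: G D E B A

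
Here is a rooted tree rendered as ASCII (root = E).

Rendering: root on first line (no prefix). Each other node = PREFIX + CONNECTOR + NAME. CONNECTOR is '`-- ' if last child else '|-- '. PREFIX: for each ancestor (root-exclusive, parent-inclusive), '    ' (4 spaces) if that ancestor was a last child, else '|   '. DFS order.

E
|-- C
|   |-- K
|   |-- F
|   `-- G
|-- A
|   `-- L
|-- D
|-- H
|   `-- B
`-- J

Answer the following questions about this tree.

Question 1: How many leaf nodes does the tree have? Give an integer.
Leaves (nodes with no children): B, D, F, G, J, K, L

Answer: 7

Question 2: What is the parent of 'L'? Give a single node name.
Scan adjacency: L appears as child of A

Answer: A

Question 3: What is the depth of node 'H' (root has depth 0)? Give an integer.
Path from root to H: E -> H
Depth = number of edges = 1

Answer: 1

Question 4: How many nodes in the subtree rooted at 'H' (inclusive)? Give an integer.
Subtree rooted at H contains: B, H
Count = 2

Answer: 2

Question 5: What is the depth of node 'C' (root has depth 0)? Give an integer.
Answer: 1

Derivation:
Path from root to C: E -> C
Depth = number of edges = 1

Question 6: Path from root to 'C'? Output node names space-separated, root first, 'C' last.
Walk down from root: E -> C

Answer: E C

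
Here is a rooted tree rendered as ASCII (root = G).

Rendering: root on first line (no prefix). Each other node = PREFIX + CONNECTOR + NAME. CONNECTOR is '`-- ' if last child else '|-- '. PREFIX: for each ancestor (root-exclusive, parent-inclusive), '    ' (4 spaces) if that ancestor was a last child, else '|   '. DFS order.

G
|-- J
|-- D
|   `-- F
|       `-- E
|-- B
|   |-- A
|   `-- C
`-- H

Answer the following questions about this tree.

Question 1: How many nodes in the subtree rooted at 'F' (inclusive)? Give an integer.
Subtree rooted at F contains: E, F
Count = 2

Answer: 2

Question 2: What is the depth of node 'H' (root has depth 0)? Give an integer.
Answer: 1

Derivation:
Path from root to H: G -> H
Depth = number of edges = 1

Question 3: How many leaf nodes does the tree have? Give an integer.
Answer: 5

Derivation:
Leaves (nodes with no children): A, C, E, H, J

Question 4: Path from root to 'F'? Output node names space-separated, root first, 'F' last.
Walk down from root: G -> D -> F

Answer: G D F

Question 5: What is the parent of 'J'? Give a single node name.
Scan adjacency: J appears as child of G

Answer: G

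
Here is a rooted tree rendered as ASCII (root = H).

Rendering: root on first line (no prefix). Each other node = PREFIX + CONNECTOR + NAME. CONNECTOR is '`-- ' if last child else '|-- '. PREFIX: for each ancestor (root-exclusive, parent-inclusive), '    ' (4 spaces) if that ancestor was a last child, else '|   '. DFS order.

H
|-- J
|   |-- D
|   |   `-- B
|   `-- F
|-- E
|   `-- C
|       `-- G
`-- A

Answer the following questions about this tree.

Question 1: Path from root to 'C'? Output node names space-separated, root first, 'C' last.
Walk down from root: H -> E -> C

Answer: H E C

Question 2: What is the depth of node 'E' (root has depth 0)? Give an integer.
Answer: 1

Derivation:
Path from root to E: H -> E
Depth = number of edges = 1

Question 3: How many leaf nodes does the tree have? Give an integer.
Answer: 4

Derivation:
Leaves (nodes with no children): A, B, F, G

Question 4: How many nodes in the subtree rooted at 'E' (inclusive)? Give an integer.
Answer: 3

Derivation:
Subtree rooted at E contains: C, E, G
Count = 3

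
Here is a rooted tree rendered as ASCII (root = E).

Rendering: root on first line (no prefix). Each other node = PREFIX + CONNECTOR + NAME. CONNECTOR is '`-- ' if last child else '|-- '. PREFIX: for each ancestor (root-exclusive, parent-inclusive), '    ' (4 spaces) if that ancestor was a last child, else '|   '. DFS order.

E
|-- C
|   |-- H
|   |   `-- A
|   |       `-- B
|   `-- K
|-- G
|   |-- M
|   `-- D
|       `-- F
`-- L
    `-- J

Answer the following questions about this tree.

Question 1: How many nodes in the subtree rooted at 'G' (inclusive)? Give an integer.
Subtree rooted at G contains: D, F, G, M
Count = 4

Answer: 4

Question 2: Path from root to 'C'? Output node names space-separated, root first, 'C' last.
Walk down from root: E -> C

Answer: E C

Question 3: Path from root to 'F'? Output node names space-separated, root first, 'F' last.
Answer: E G D F

Derivation:
Walk down from root: E -> G -> D -> F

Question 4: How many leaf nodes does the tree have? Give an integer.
Answer: 5

Derivation:
Leaves (nodes with no children): B, F, J, K, M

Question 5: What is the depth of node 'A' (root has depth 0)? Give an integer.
Answer: 3

Derivation:
Path from root to A: E -> C -> H -> A
Depth = number of edges = 3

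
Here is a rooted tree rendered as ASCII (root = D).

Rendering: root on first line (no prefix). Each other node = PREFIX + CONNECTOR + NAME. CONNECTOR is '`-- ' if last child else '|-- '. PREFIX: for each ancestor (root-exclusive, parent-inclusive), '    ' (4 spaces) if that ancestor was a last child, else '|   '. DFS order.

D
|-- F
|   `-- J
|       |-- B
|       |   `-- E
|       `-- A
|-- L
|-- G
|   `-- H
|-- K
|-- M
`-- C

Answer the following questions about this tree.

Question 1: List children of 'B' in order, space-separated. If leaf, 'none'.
Answer: E

Derivation:
Node B's children (from adjacency): E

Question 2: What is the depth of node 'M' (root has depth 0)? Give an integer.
Path from root to M: D -> M
Depth = number of edges = 1

Answer: 1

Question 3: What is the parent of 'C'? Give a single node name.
Scan adjacency: C appears as child of D

Answer: D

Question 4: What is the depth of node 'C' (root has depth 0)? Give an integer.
Path from root to C: D -> C
Depth = number of edges = 1

Answer: 1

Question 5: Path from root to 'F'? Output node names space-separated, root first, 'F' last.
Walk down from root: D -> F

Answer: D F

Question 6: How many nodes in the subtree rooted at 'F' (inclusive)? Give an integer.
Subtree rooted at F contains: A, B, E, F, J
Count = 5

Answer: 5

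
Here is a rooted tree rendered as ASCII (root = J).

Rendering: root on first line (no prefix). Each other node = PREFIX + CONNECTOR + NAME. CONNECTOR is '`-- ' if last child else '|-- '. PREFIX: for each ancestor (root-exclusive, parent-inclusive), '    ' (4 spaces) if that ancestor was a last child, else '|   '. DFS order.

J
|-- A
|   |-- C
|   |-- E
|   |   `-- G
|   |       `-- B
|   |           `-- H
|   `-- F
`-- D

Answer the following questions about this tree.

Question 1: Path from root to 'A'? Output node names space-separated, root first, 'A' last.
Answer: J A

Derivation:
Walk down from root: J -> A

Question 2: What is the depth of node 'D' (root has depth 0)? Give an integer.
Path from root to D: J -> D
Depth = number of edges = 1

Answer: 1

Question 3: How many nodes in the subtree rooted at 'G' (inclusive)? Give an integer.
Answer: 3

Derivation:
Subtree rooted at G contains: B, G, H
Count = 3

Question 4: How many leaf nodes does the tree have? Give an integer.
Leaves (nodes with no children): C, D, F, H

Answer: 4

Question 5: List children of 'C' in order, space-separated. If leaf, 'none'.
Node C's children (from adjacency): (leaf)

Answer: none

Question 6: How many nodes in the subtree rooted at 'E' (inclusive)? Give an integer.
Answer: 4

Derivation:
Subtree rooted at E contains: B, E, G, H
Count = 4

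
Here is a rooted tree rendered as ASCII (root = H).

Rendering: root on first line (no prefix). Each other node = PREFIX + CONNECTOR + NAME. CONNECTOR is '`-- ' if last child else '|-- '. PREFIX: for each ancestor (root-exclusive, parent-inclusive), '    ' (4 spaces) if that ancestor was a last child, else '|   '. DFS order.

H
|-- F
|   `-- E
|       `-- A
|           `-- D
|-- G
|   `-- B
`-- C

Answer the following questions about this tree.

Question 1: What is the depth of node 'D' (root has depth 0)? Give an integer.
Path from root to D: H -> F -> E -> A -> D
Depth = number of edges = 4

Answer: 4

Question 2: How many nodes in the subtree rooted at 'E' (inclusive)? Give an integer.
Subtree rooted at E contains: A, D, E
Count = 3

Answer: 3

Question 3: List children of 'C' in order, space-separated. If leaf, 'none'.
Node C's children (from adjacency): (leaf)

Answer: none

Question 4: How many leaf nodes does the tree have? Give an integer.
Answer: 3

Derivation:
Leaves (nodes with no children): B, C, D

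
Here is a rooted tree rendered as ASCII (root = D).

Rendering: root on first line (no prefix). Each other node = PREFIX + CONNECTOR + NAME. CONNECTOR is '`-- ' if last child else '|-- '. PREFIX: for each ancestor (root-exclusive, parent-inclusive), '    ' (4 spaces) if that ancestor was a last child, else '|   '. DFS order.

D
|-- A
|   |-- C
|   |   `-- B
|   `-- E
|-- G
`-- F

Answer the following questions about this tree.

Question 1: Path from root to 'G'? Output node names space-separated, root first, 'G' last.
Answer: D G

Derivation:
Walk down from root: D -> G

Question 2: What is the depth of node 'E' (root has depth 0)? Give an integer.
Path from root to E: D -> A -> E
Depth = number of edges = 2

Answer: 2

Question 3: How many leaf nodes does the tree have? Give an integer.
Leaves (nodes with no children): B, E, F, G

Answer: 4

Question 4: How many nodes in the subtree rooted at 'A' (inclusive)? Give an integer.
Subtree rooted at A contains: A, B, C, E
Count = 4

Answer: 4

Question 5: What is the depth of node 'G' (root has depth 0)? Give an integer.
Path from root to G: D -> G
Depth = number of edges = 1

Answer: 1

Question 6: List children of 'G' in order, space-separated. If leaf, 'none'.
Node G's children (from adjacency): (leaf)

Answer: none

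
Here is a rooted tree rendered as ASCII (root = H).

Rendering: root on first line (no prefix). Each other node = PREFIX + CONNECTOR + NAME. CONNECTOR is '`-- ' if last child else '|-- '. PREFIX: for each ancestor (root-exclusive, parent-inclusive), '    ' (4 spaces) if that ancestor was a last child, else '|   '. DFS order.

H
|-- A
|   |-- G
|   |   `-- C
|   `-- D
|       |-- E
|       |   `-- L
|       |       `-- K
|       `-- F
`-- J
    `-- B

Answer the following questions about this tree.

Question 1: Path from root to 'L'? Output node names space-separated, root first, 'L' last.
Walk down from root: H -> A -> D -> E -> L

Answer: H A D E L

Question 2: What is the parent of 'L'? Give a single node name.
Answer: E

Derivation:
Scan adjacency: L appears as child of E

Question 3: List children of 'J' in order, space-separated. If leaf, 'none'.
Answer: B

Derivation:
Node J's children (from adjacency): B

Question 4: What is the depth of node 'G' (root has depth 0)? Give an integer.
Answer: 2

Derivation:
Path from root to G: H -> A -> G
Depth = number of edges = 2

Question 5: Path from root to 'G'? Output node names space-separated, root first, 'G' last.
Answer: H A G

Derivation:
Walk down from root: H -> A -> G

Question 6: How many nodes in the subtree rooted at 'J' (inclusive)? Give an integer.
Answer: 2

Derivation:
Subtree rooted at J contains: B, J
Count = 2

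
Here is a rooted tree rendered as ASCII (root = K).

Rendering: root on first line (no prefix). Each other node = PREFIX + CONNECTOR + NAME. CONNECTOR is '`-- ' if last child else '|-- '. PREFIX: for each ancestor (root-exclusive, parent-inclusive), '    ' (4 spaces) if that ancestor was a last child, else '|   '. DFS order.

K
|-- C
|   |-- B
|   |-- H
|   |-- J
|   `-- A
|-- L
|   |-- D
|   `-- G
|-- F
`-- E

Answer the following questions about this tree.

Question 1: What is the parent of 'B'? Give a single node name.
Scan adjacency: B appears as child of C

Answer: C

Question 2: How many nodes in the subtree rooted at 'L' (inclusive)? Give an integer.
Answer: 3

Derivation:
Subtree rooted at L contains: D, G, L
Count = 3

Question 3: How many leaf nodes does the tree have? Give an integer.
Leaves (nodes with no children): A, B, D, E, F, G, H, J

Answer: 8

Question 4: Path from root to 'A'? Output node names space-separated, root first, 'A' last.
Walk down from root: K -> C -> A

Answer: K C A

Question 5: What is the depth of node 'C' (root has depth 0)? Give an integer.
Answer: 1

Derivation:
Path from root to C: K -> C
Depth = number of edges = 1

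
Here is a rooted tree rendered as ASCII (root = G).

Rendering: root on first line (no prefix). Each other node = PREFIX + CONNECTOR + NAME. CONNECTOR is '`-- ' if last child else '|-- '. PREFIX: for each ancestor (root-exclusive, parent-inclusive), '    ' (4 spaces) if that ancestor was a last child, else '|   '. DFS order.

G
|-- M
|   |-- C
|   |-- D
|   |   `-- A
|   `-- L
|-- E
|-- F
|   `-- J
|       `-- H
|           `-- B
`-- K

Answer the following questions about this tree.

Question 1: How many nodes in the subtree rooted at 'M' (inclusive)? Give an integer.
Answer: 5

Derivation:
Subtree rooted at M contains: A, C, D, L, M
Count = 5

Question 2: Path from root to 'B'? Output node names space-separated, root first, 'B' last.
Answer: G F J H B

Derivation:
Walk down from root: G -> F -> J -> H -> B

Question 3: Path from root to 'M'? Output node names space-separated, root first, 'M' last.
Answer: G M

Derivation:
Walk down from root: G -> M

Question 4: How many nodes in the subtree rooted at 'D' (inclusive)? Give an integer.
Subtree rooted at D contains: A, D
Count = 2

Answer: 2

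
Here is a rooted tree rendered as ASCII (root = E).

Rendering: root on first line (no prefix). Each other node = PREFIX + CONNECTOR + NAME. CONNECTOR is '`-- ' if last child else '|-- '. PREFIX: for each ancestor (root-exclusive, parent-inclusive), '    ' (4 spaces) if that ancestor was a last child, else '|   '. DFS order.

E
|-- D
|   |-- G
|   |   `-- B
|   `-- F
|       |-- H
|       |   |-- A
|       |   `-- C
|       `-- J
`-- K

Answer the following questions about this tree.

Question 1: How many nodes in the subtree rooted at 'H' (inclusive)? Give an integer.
Answer: 3

Derivation:
Subtree rooted at H contains: A, C, H
Count = 3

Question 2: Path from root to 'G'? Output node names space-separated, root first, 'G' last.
Walk down from root: E -> D -> G

Answer: E D G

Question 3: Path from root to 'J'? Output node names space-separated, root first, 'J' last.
Walk down from root: E -> D -> F -> J

Answer: E D F J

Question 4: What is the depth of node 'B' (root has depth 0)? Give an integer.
Answer: 3

Derivation:
Path from root to B: E -> D -> G -> B
Depth = number of edges = 3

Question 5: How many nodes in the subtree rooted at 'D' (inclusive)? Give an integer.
Answer: 8

Derivation:
Subtree rooted at D contains: A, B, C, D, F, G, H, J
Count = 8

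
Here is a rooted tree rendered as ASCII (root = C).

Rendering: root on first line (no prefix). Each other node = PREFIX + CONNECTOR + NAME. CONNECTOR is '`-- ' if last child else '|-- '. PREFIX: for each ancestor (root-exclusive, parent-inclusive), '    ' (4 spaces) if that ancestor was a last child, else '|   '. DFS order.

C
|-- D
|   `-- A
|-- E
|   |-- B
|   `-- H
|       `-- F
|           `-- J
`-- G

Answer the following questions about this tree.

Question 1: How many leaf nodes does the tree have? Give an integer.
Leaves (nodes with no children): A, B, G, J

Answer: 4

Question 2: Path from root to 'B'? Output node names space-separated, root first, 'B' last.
Answer: C E B

Derivation:
Walk down from root: C -> E -> B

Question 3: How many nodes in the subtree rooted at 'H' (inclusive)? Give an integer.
Subtree rooted at H contains: F, H, J
Count = 3

Answer: 3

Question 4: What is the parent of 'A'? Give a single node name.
Answer: D

Derivation:
Scan adjacency: A appears as child of D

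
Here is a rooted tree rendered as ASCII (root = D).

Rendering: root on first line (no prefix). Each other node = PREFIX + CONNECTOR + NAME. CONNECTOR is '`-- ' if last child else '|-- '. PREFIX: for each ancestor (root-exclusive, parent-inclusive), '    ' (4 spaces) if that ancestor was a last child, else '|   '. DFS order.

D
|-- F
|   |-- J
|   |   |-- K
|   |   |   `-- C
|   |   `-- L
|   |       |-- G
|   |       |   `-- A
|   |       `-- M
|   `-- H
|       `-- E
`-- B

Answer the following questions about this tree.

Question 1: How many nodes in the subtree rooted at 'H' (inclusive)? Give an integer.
Answer: 2

Derivation:
Subtree rooted at H contains: E, H
Count = 2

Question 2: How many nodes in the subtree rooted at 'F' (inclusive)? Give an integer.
Subtree rooted at F contains: A, C, E, F, G, H, J, K, L, M
Count = 10

Answer: 10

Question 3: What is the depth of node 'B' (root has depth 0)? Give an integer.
Answer: 1

Derivation:
Path from root to B: D -> B
Depth = number of edges = 1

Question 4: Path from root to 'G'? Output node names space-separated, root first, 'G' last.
Answer: D F J L G

Derivation:
Walk down from root: D -> F -> J -> L -> G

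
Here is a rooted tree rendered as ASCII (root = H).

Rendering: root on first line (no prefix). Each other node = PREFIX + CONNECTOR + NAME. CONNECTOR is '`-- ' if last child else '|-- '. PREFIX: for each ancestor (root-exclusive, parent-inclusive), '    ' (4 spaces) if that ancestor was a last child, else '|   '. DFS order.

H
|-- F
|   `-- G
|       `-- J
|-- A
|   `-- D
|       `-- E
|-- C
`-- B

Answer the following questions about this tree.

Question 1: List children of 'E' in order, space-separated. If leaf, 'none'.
Answer: none

Derivation:
Node E's children (from adjacency): (leaf)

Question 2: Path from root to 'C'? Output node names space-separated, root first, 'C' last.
Walk down from root: H -> C

Answer: H C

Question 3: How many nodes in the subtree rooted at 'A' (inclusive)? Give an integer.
Answer: 3

Derivation:
Subtree rooted at A contains: A, D, E
Count = 3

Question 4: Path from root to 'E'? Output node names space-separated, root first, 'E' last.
Answer: H A D E

Derivation:
Walk down from root: H -> A -> D -> E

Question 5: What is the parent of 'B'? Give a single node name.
Scan adjacency: B appears as child of H

Answer: H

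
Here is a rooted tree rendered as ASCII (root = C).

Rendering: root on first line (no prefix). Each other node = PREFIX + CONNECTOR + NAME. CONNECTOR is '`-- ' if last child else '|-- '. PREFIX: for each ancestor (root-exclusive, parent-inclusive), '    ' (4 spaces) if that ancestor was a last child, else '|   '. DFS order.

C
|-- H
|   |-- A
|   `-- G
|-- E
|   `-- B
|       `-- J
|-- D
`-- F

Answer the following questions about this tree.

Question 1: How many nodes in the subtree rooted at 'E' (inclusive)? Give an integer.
Subtree rooted at E contains: B, E, J
Count = 3

Answer: 3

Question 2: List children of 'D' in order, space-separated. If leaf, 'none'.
Node D's children (from adjacency): (leaf)

Answer: none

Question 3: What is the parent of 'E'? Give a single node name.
Scan adjacency: E appears as child of C

Answer: C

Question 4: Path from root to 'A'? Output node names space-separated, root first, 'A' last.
Walk down from root: C -> H -> A

Answer: C H A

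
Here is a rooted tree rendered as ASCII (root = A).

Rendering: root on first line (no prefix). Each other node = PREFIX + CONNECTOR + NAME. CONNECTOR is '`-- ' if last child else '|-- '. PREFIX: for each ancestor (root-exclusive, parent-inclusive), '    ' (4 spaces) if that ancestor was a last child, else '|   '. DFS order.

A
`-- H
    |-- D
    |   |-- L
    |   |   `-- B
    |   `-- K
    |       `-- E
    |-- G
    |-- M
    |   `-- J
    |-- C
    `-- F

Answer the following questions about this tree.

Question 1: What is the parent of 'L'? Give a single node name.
Scan adjacency: L appears as child of D

Answer: D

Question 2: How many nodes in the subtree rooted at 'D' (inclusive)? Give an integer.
Subtree rooted at D contains: B, D, E, K, L
Count = 5

Answer: 5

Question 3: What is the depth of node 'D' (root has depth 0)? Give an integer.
Answer: 2

Derivation:
Path from root to D: A -> H -> D
Depth = number of edges = 2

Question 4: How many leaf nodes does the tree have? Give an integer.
Leaves (nodes with no children): B, C, E, F, G, J

Answer: 6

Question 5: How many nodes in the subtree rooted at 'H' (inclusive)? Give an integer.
Subtree rooted at H contains: B, C, D, E, F, G, H, J, K, L, M
Count = 11

Answer: 11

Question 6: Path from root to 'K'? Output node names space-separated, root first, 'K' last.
Answer: A H D K

Derivation:
Walk down from root: A -> H -> D -> K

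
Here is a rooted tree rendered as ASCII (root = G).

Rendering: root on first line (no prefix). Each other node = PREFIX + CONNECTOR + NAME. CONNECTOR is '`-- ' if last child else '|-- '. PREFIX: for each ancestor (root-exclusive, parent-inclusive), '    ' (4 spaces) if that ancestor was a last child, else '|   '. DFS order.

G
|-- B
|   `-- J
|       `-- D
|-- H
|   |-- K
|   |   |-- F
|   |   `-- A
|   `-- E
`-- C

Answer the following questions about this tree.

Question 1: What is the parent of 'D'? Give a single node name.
Answer: J

Derivation:
Scan adjacency: D appears as child of J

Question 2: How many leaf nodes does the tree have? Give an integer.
Answer: 5

Derivation:
Leaves (nodes with no children): A, C, D, E, F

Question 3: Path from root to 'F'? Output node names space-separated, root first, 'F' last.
Walk down from root: G -> H -> K -> F

Answer: G H K F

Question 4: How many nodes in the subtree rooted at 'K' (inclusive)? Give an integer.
Answer: 3

Derivation:
Subtree rooted at K contains: A, F, K
Count = 3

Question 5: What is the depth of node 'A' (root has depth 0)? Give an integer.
Path from root to A: G -> H -> K -> A
Depth = number of edges = 3

Answer: 3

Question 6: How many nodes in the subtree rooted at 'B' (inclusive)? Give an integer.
Subtree rooted at B contains: B, D, J
Count = 3

Answer: 3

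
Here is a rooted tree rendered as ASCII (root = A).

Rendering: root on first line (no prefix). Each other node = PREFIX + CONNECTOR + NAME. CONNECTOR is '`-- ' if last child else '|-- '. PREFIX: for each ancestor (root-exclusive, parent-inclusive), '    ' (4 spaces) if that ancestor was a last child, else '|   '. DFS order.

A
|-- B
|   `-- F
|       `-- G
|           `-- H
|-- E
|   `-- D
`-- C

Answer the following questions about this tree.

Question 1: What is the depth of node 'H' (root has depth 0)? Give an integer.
Path from root to H: A -> B -> F -> G -> H
Depth = number of edges = 4

Answer: 4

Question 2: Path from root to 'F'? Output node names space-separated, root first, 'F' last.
Walk down from root: A -> B -> F

Answer: A B F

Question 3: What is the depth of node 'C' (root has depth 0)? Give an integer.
Path from root to C: A -> C
Depth = number of edges = 1

Answer: 1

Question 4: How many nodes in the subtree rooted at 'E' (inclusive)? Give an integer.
Answer: 2

Derivation:
Subtree rooted at E contains: D, E
Count = 2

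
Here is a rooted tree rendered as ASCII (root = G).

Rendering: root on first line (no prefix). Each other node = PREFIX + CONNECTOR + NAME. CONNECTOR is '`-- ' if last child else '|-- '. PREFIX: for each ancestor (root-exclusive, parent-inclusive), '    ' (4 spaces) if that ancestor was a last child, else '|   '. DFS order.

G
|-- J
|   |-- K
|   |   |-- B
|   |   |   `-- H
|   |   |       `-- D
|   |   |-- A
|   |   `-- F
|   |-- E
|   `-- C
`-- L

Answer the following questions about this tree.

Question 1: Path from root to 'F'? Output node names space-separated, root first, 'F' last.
Answer: G J K F

Derivation:
Walk down from root: G -> J -> K -> F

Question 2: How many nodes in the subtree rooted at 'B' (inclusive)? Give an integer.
Subtree rooted at B contains: B, D, H
Count = 3

Answer: 3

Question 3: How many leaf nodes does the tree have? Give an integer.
Leaves (nodes with no children): A, C, D, E, F, L

Answer: 6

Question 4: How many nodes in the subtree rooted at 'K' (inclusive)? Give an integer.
Answer: 6

Derivation:
Subtree rooted at K contains: A, B, D, F, H, K
Count = 6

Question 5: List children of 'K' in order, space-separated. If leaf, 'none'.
Answer: B A F

Derivation:
Node K's children (from adjacency): B, A, F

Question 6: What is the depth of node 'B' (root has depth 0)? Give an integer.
Path from root to B: G -> J -> K -> B
Depth = number of edges = 3

Answer: 3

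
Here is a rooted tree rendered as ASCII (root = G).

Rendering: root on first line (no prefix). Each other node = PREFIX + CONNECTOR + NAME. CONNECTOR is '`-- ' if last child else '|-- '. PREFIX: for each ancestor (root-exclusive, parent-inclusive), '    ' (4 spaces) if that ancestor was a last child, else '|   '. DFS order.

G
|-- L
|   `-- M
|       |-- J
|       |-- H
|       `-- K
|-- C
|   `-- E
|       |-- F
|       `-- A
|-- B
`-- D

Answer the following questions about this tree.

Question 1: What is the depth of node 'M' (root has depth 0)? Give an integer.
Answer: 2

Derivation:
Path from root to M: G -> L -> M
Depth = number of edges = 2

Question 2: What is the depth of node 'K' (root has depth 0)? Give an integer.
Path from root to K: G -> L -> M -> K
Depth = number of edges = 3

Answer: 3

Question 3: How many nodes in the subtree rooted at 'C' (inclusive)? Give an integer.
Answer: 4

Derivation:
Subtree rooted at C contains: A, C, E, F
Count = 4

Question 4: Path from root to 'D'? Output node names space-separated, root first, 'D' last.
Walk down from root: G -> D

Answer: G D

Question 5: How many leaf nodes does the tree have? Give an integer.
Answer: 7

Derivation:
Leaves (nodes with no children): A, B, D, F, H, J, K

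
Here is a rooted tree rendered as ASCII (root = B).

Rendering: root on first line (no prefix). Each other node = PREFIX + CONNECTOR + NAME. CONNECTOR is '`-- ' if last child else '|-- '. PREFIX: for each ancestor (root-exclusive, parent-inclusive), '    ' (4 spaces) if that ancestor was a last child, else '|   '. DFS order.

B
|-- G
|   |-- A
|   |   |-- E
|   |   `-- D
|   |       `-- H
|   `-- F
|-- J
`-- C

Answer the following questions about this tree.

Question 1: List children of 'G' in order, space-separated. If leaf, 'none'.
Node G's children (from adjacency): A, F

Answer: A F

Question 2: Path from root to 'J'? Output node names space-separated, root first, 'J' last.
Walk down from root: B -> J

Answer: B J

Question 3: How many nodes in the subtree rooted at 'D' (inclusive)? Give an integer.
Answer: 2

Derivation:
Subtree rooted at D contains: D, H
Count = 2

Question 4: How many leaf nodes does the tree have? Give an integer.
Answer: 5

Derivation:
Leaves (nodes with no children): C, E, F, H, J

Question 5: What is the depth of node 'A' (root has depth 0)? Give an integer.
Answer: 2

Derivation:
Path from root to A: B -> G -> A
Depth = number of edges = 2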